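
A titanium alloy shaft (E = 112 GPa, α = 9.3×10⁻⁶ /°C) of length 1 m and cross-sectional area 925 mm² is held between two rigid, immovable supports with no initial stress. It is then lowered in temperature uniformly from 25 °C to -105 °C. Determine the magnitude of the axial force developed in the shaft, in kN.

With zero net strain, σ = E·αΔT = 112 GPa × 9.3×10⁻⁶ × 130 = 135.4 MPa.
P = AEαΔT = 925 × 112×10³ × 9.3×10⁻⁶ × 130 = 125.3 kN (tensile).

P ≈ 125 kN (tensile)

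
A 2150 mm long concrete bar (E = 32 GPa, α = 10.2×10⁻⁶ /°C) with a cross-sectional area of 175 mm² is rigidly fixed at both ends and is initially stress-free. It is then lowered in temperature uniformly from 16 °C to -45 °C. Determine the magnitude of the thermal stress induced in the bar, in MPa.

σ ≈ 19.9 MPa (tensile)

The supports are rigid, so the total axial strain is zero. The restrained thermal strain is ε = αΔT = 10.2×10⁻⁶ × 61 = 622.2×10⁻⁶.
Hence σ = E·αΔT = 32×10³ × 622.2×10⁻⁶ = 19.91 MPa, tensile.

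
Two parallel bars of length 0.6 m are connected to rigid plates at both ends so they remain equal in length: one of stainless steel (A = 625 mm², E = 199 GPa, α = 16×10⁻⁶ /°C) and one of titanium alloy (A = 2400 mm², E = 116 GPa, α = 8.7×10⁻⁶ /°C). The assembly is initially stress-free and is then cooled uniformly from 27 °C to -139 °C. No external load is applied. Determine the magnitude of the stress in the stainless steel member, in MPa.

σ ≈ 167 MPa (tensile)

Both members must finish at the same length. With the larger α, the stainless steel tends to over-contract; the plates restrain it, putting the stainless steel in tension and the titanium alloy in compression. With no external load the two internal forces are equal and opposite, magnitude P.
Setting the final lengths equal and cancelling L: (α₁ − α₂)ΔT = P/(A₁E₁) + P/(A₂E₂).
|α₁ − α₂|·ΔT = 7.3×10⁻⁶ × 166 = 0.001212.
1/(A₁E₁) + 1/(A₂E₂) = 1/(625×199×10³) + 1/(2400×116×10³) = 1.163×10⁻⁸ N⁻¹.
P = 0.001212 / 1.163×10⁻⁸ = 104200 N = 104.2 kN.
σ_{stainless steel} = P/A₁ = 104200/625 = 166.7 MPa, tensile.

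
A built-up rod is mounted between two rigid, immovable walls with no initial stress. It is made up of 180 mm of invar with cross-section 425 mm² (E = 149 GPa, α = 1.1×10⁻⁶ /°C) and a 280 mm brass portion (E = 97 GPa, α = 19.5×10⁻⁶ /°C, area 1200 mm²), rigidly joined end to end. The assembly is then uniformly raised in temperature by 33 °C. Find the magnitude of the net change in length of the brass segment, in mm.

|ΔL| ≈ 0.0946 mm

Free thermal expansion of the whole bar: Σ αᵢΔT Lᵢ = 1.1×10⁻⁶×33×180 + 19.5×10⁻⁶×33×280 = 0.1867 mm.
The rigid supports impose zero overall length change; the single axial force P common to all segments must satisfy P Σ Lᵢ/(AᵢEᵢ) = δ_free.
The series flexibility is Σ Lᵢ/(AᵢEᵢ) = 180/(425×149×10³) + 280/(1200×97×10³) = 5.248×10⁻⁶ mm/N.
P = 0.1867 / 5.248×10⁻⁶ = 35580 N = 35.58 kN, compressive.
For the brass segment, free thermal change = 19.5×10⁻⁶×33×280 = 0.1802 mm and elastic change from P = 35580×280/(1200×97×10³) = 0.08558 mm; these oppose, so the net change is 0.0946 mm (segment lengthens).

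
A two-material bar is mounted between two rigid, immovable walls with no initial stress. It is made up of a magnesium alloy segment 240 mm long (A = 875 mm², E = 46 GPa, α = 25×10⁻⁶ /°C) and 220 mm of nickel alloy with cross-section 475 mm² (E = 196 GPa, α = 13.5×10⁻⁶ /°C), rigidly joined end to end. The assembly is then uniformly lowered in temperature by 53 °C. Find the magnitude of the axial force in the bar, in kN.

Free thermal contraction of the whole bar: Σ αᵢΔT Lᵢ = 25×10⁻⁶×53×240 + 13.5×10⁻⁶×53×220 = 0.4754 mm.
The rigid supports impose zero overall length change; the single axial force P common to all segments must satisfy P Σ Lᵢ/(AᵢEᵢ) = δ_free.
Σ Lᵢ/(AᵢEᵢ) = 240/(875×46×10³) + 220/(475×196×10³) = 8.326×10⁻⁶ mm/N.
Hence P = δ_free / Σ(L/AE) = 0.4754/8.326×10⁻⁶ = 57.1 kN (tensile).

P ≈ 57.1 kN (tensile)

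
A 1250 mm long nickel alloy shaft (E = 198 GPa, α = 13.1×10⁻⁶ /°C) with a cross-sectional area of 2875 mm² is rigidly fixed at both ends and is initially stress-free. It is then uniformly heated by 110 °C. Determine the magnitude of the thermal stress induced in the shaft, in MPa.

σ ≈ 285 MPa (compressive)

With length fixed, the mechanical strain must cancel the thermal strain αΔT = 13.1×10⁻⁶ × 110 = 1441×10⁻⁶.
σ = EαΔT = 198×10³ × 13.1×10⁻⁶ × 110 = 285.3 MPa (compressive; the shaft is trying to expand).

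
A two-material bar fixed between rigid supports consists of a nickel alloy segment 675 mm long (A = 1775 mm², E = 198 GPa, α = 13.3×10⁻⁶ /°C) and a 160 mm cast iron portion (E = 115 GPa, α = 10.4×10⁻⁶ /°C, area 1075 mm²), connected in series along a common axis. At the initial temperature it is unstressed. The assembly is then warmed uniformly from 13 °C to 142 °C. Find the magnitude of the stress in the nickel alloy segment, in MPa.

σ ≈ 241 MPa (compressive)

With the walls removed the bar would change length by δ_free = Σ αᵢΔT Lᵢ = 13.3×10⁻⁶×129×675 + 10.4×10⁻⁶×129×160 = 1.373 mm.
Since the ends are fixed, an axial force P builds up, equal in every segment, with P · Σ Lᵢ/(AᵢEᵢ) = δ_free.
The series flexibility is Σ Lᵢ/(AᵢEᵢ) = 675/(1775×198×10³) + 160/(1075×115×10³) = 3.215×10⁻⁶ mm/N.
P = 1.373 / 3.215×10⁻⁶ = 427000 N = 427 kN, compressive.
σ_{nickel alloy} = P / A = 427000 / 1775 = 240.6 MPa.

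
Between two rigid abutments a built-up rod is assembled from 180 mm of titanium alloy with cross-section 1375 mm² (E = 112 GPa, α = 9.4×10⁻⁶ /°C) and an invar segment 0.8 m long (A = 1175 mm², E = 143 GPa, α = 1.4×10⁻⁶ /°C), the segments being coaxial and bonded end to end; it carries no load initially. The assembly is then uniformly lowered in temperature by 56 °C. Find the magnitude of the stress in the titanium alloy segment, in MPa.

σ ≈ 19.3 MPa (tensile)

With the walls removed the bar would change length by δ_free = Σ αᵢΔT Lᵢ = 9.4×10⁻⁶×56×180 + 1.4×10⁻⁶×56×800 = 0.1575 mm.
The rigid supports impose zero overall length change; the single axial force P common to all segments must satisfy P Σ Lᵢ/(AᵢEᵢ) = δ_free.
Σ Lᵢ/(AᵢEᵢ) = 180/(1375×112×10³) + 800/(1175×143×10³) = 5.93×10⁻⁶ mm/N.
P = 0.1575 / 5.93×10⁻⁶ = 26560 N = 26.56 kN, tensile.
σ_{titanium alloy} = P / A = 26560 / 1375 = 19.31 MPa.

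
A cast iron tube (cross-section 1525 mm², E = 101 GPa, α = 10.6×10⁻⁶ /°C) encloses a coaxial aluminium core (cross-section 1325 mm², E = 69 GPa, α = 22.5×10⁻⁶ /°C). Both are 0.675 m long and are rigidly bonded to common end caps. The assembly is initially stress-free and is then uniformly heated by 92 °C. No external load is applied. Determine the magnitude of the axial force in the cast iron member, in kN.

P ≈ 62.8 kN (tensile in the cast iron)

Equilibrium of a rigid end plate with no external load gives equal and opposite internal forces ±P in the two members. Since α_{aluminium} > α_{cast iron}, heating drives the aluminium into compression and the cast iron into tension.
Equating the net (thermal + elastic) strains gives |α₁ − α₂|·ΔT = P·[1/(A₁E₁) + 1/(A₂E₂)].
|α₁ − α₂|·ΔT = 11.9×10⁻⁶ × 92 = 0.001095.
1/(A₁E₁) + 1/(A₂E₂) = 1/(1525×101×10³) + 1/(1325×69×10³) = 1.743×10⁻⁸ N⁻¹.
P = 0.001095 / 1.743×10⁻⁸ = 62810 N = 62.81 kN.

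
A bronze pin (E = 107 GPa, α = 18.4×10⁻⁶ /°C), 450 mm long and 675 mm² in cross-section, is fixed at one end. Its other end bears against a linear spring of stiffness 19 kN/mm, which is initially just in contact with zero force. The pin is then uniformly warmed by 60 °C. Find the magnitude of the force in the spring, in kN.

If the spring were absent the pin would lengthen by αΔT L = 18.4×10⁻⁶ × 60 × 450 = 0.4968 mm.
Let P be the compressive force at the spring. The pin shortens elastically by PL/(AE) and the spring compresses by P/k; together these equal δ_free.
P [ L/(AE) + 1/k ] = δ_free → P [ 450/(675×107×10³) + 1/(19×10³) ] = 0.4968.
P = 0.4968 / 5.886×10⁻⁵ = 8440 N.

P ≈ 8.44 kN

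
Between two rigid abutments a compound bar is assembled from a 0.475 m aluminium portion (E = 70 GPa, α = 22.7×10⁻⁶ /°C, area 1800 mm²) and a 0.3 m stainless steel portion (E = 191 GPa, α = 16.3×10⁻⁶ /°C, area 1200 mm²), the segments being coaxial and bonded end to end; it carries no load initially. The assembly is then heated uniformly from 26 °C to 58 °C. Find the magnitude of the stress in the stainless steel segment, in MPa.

Free thermal expansion of the whole bar: Σ αᵢΔT Lᵢ = 22.7×10⁻⁶×32×475 + 16.3×10⁻⁶×32×300 = 0.5015 mm.
Since the ends are fixed, an axial force P builds up, equal in every segment, with P · Σ Lᵢ/(AᵢEᵢ) = δ_free.
Σ Lᵢ/(AᵢEᵢ) = 475/(1800×70×10³) + 300/(1200×191×10³) = 5.079×10⁻⁶ mm/N.
So P = 0.5015 / 5.079×10⁻⁶ = 98.75 kN, compressive.
σ_{stainless steel} = P / A = 98750 / 1200 = 82.29 MPa.

σ ≈ 82.3 MPa (compressive)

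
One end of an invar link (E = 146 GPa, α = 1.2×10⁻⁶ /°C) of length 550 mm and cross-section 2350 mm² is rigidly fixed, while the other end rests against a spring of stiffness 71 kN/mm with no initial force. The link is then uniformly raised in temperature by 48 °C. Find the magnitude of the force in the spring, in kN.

P ≈ 2.02 kN

If the spring were absent the link would lengthen by αΔT L = 1.2×10⁻⁶ × 48 × 550 = 0.03168 mm.
With a force P in the spring, the elastic change of the link is PL/(AE) and that of the spring is P/k; compatibility requires their sum to equal δ_free.
So P = δ_free / [L/(AE) + 1/k] = 0.03168 / [ 550/(2350×146×10³) + 1/(71×10³) ].
P = 0.03168 / 1.569×10⁻⁵ = 2019 N.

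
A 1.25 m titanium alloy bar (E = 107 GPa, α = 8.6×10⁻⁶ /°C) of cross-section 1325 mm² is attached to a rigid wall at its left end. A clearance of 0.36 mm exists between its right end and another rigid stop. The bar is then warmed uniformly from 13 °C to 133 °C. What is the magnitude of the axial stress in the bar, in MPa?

Free thermal elongation = αΔT L = 8.6×10⁻⁶ × 120 × 1250 = 1.29 mm.
The gap closes (δ_free > 0.36 mm) and the wall then resists a further 1.29 − 0.36 = 0.93 mm of expansion.
So σ = E(δ_free − g)/L = 107×10³ × 0.93/1250 = 79.61 MPa.

σ ≈ 79.6 MPa (compressive)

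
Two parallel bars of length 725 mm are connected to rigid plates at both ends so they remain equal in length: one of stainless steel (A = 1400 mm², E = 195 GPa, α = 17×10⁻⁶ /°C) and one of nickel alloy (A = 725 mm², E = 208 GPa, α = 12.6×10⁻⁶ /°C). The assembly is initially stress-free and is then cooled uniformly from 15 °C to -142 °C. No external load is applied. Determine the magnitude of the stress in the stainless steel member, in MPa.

Equilibrium of a rigid end plate with no external load gives equal and opposite internal forces ±P in the two members. Since α_{stainless steel} > α_{nickel alloy}, cooling drives the stainless steel into tension and the nickel alloy into compression.
Equating the net (thermal + elastic) strains gives |α₁ − α₂|·ΔT = P·[1/(A₁E₁) + 1/(A₂E₂)].
|α₁ − α₂|·ΔT = 4.4×10⁻⁶ × 157 = 0.0006908.
1/(A₁E₁) + 1/(A₂E₂) = 1/(1400×195×10³) + 1/(725×208×10³) = 1.029×10⁻⁸ N⁻¹.
So P = 0.0006908 / 1.029×10⁻⁸ = 67.11 kN.
σ_{stainless steel} = P/A₁ = 67110/1400 = 47.93 MPa, tensile.

σ ≈ 47.9 MPa (tensile)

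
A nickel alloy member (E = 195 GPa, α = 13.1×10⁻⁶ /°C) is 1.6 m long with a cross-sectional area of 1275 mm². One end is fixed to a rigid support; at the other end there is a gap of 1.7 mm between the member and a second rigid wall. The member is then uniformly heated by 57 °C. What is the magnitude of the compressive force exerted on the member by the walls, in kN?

P ≈ 0 kN

If the wall were absent the member would grow by αΔT L = 13.1×10⁻⁶ × 57 × 1600 = 1.195 mm.
This is smaller than the 1.7 mm clearance, so the member expands freely without reaching the stop — the stress is zero.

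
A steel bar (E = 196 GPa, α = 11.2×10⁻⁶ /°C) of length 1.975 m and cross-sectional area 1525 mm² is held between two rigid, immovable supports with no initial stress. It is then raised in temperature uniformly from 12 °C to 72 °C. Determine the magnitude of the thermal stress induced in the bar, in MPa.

σ ≈ 132 MPa (compressive)

With length fixed, the mechanical strain must cancel the thermal strain αΔT = 11.2×10⁻⁶ × 60 = 672×10⁻⁶.
σ = EαΔT = 196×10³ × 11.2×10⁻⁶ × 60 = 131.7 MPa (compressive; the bar is trying to expand).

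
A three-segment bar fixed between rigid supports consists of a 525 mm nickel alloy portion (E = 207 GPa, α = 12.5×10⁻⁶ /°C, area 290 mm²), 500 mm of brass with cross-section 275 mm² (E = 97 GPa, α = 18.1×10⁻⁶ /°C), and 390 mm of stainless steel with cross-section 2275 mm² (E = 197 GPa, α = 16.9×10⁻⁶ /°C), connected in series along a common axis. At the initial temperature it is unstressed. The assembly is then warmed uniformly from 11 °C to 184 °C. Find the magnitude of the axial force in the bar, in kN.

If the supports were absent, the total length change would be Σ αᵢΔT Lᵢ = 12.5×10⁻⁶×173×525 + 18.1×10⁻⁶×173×500 + 16.9×10⁻⁶×173×390 = 3.841 mm.
The rigid supports impose zero overall length change; the single axial force P common to all segments must satisfy P Σ Lᵢ/(AᵢEᵢ) = δ_free.
Σ Lᵢ/(AᵢEᵢ) = 525/(290×207×10³) + 500/(275×97×10³) + 390/(2275×197×10³) = 2.836×10⁻⁵ mm/N.
Hence P = δ_free / Σ(L/AE) = 3.841/2.836×10⁻⁵ = 135.4 kN (compressive).

P ≈ 135 kN (compressive)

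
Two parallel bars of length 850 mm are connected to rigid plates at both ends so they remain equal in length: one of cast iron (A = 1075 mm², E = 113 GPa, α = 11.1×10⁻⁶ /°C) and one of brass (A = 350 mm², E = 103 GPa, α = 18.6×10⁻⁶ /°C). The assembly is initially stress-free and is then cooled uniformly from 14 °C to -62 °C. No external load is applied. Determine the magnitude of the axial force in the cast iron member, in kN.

P ≈ 15.8 kN (compressive in the cast iron)

The brass has the larger α, so on cooling it would change length more than the cast iron if both were free. The rigid plates force a common final length, so the brass is put into tension and the cast iron into compression, with equal and opposite forces P (no external load).
Setting the final lengths equal and cancelling L: (α₁ − α₂)ΔT = P/(A₁E₁) + P/(A₂E₂).
|α₁ − α₂|·ΔT = 7.5×10⁻⁶ × 76 = 0.00057.
1/(A₁E₁) + 1/(A₂E₂) = 1/(1075×113×10³) + 1/(350×103×10³) = 3.597×10⁻⁸ N⁻¹.
So P = 0.00057 / 3.597×10⁻⁸ = 15.85 kN.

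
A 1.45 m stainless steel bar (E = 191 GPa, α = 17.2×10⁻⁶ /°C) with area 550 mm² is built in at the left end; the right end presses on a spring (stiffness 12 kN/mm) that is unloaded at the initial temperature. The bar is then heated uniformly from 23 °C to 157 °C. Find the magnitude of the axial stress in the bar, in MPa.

σ ≈ 62.6 MPa (compressive)

The unrestrained thermal change is αΔT L = 17.2×10⁻⁶ × 134 × 1450 = 3.342 mm.
Let P be the compressive force at the spring. The bar shortens elastically by PL/(AE) and the spring compresses by P/k; together these equal δ_free.
P [ L/(AE) + 1/k ] = δ_free → P [ 1450/(550×191×10³) + 1/(12×10³) ] = 3.342.
P = 3.342 / 9.714×10⁻⁵ = 34400 N.
σ = P/A = 34400/550 = 62.55 MPa.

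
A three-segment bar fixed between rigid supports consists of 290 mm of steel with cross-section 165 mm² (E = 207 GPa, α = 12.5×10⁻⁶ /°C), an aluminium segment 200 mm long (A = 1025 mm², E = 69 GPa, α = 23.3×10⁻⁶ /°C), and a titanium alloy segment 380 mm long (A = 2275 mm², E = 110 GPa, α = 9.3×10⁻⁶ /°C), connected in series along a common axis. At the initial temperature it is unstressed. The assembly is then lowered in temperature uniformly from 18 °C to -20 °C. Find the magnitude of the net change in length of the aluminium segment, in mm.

If the supports were absent, the total length change would be Σ αᵢΔT Lᵢ = 12.5×10⁻⁶×38×290 + 23.3×10⁻⁶×38×200 + 9.3×10⁻⁶×38×380 = 0.4491 mm.
Since the ends are fixed, an axial force P builds up, equal in every segment, with P · Σ Lᵢ/(AᵢEᵢ) = δ_free.
The series flexibility is Σ Lᵢ/(AᵢEᵢ) = 290/(165×207×10³) + 200/(1025×69×10³) + 380/(2275×110×10³) = 1.284×10⁻⁵ mm/N.
P = 0.4491 / 1.284×10⁻⁵ = 34990 N = 34.99 kN, tensile.
For the aluminium segment, free thermal change = 23.3×10⁻⁶×38×200 = 0.1771 mm and elastic change from P = 34990×200/(1025×69×10³) = 0.09894 mm; these oppose, so the net change is 0.0781 mm (segment shortens).

|ΔL| ≈ 0.0781 mm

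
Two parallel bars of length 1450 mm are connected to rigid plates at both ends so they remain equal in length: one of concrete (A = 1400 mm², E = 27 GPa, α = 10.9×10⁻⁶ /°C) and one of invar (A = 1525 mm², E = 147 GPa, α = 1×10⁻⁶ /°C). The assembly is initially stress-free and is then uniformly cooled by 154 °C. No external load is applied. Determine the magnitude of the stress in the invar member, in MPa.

Equilibrium of a rigid end plate with no external load gives equal and opposite internal forces ±P in the two members. Since α_{concrete} > α_{invar}, cooling drives the concrete into tension and the invar into compression.
Setting the final lengths equal and cancelling L: (α₁ − α₂)ΔT = P/(A₁E₁) + P/(A₂E₂).
|α₁ − α₂|·ΔT = 9.9×10⁻⁶ × 154 = 0.001525.
1/(A₁E₁) + 1/(A₂E₂) = 1/(1400×27×10³) + 1/(1525×147×10³) = 3.092×10⁻⁸ N⁻¹.
So P = 0.001525 / 3.092×10⁻⁸ = 49.31 kN.
σ_{invar} = P/A₂ = 49310/1525 = 32.34 MPa, compressive.

σ ≈ 32.3 MPa (compressive)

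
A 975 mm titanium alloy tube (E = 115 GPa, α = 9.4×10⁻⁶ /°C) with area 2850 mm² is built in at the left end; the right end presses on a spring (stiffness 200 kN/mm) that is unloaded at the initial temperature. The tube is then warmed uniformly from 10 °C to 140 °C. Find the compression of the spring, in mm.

The unrestrained thermal change is αΔT L = 9.4×10⁻⁶ × 130 × 975 = 1.191 mm.
With a force P in the spring, the elastic change of the tube is PL/(AE) and that of the spring is P/k; compatibility requires their sum to equal δ_free.
So P = δ_free / [L/(AE) + 1/k] = 1.191 / [ 975/(2850×115×10³) + 1/(200×10³) ].
P = 1.191 / 7.975×10⁻⁶ = 149400 N.
Spring compression = P/k = 149400/(200×10³) = 0.747 mm.

δ ≈ 0.747 mm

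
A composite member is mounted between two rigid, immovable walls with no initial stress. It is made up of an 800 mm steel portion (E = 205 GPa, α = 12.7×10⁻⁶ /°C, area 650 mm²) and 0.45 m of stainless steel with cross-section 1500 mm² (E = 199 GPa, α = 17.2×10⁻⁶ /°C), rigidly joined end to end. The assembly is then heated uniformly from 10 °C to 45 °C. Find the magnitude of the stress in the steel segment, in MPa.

With the walls removed the bar would change length by δ_free = Σ αᵢΔT Lᵢ = 12.7×10⁻⁶×35×800 + 17.2×10⁻⁶×35×450 = 0.6265 mm.
The walls prevent any net length change, so an axial force P (same in every segment) develops. Compatibility: P · Σ Lᵢ/(AᵢEᵢ) = δ_free.
The series flexibility is Σ Lᵢ/(AᵢEᵢ) = 800/(650×205×10³) + 450/(1500×199×10³) = 7.511×10⁻⁶ mm/N.
So P = 0.6265 / 7.511×10⁻⁶ = 83.41 kN, compressive.
σ_{steel} = P / A = 83410 / 650 = 128.3 MPa.

σ ≈ 128 MPa (compressive)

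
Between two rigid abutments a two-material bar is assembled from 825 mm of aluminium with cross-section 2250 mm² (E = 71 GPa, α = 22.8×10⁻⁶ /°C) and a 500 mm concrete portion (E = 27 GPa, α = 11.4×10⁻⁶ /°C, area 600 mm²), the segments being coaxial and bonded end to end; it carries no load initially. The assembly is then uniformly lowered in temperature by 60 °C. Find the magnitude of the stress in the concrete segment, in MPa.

σ ≈ 68 MPa (tensile)

Free thermal contraction of the whole bar: Σ αᵢΔT Lᵢ = 22.8×10⁻⁶×60×825 + 11.4×10⁻⁶×60×500 = 1.471 mm.
The walls prevent any net length change, so an axial force P (same in every segment) develops. Compatibility: P · Σ Lᵢ/(AᵢEᵢ) = δ_free.
The series flexibility is Σ Lᵢ/(AᵢEᵢ) = 825/(2250×71×10³) + 500/(600×27×10³) = 3.603×10⁻⁵ mm/N.
So P = 1.471 / 3.603×10⁻⁵ = 40.82 kN, tensile.
σ_{concrete} = P / A = 40820 / 600 = 68.03 MPa.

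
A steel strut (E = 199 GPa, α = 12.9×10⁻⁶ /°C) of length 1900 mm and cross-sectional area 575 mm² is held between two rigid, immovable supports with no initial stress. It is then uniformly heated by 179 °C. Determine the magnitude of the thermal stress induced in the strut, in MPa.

σ ≈ 460 MPa (compressive)

With length fixed, the mechanical strain must cancel the thermal strain αΔT = 12.9×10⁻⁶ × 179 = 2309.1×10⁻⁶.
σ = EαΔT = 199×10³ × 12.9×10⁻⁶ × 179 = 459.5 MPa (compressive; the strut is trying to expand).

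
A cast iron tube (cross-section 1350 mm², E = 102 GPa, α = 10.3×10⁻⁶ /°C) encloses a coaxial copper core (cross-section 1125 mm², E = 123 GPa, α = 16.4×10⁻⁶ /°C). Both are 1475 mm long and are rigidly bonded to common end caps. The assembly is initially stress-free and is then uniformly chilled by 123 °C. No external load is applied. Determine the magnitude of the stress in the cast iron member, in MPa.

σ ≈ 38.4 MPa (compressive)

The copper has the larger α, so on cooling it would change length more than the cast iron if both were free. The rigid plates force a common final length, so the copper is put into tension and the cast iron into compression, with equal and opposite forces P (no external load).
Setting the final lengths equal and cancelling L: (α₁ − α₂)ΔT = P/(A₁E₁) + P/(A₂E₂).
|α₁ − α₂|·ΔT = 6.1×10⁻⁶ × 123 = 0.0007503.
1/(A₁E₁) + 1/(A₂E₂) = 1/(1350×102×10³) + 1/(1125×123×10³) = 1.449×10⁻⁸ N⁻¹.
P = 0.0007503 / 1.449×10⁻⁸ = 51780 N = 51.78 kN.
σ_{cast iron} = P/A₁ = 51780/1350 = 38.36 MPa, compressive.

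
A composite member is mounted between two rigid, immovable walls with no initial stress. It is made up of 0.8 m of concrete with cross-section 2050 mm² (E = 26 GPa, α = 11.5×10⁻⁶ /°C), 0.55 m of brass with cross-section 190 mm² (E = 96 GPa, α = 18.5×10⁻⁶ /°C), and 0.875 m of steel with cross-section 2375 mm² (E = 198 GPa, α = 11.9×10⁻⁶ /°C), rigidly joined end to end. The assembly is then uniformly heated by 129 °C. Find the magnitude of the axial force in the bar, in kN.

P ≈ 81.7 kN (compressive)

Free thermal expansion of the whole bar: Σ αᵢΔT Lᵢ = 11.5×10⁻⁶×129×800 + 18.5×10⁻⁶×129×550 + 11.9×10⁻⁶×129×875 = 3.843 mm.
The rigid supports impose zero overall length change; the single axial force P common to all segments must satisfy P Σ Lᵢ/(AᵢEᵢ) = δ_free.
The series flexibility is Σ Lᵢ/(AᵢEᵢ) = 800/(2050×26×10³) + 550/(190×96×10³) + 875/(2375×198×10³) = 4.702×10⁻⁵ mm/N.
P = 3.843 / 4.702×10⁻⁵ = 81720 N = 81.72 kN, compressive.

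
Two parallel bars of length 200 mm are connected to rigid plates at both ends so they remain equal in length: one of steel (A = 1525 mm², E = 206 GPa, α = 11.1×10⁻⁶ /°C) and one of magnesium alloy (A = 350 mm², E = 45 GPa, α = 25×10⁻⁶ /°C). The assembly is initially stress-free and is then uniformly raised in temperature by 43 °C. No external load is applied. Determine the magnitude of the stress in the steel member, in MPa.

σ ≈ 5.88 MPa (tensile)

Both members must finish at the same length. With the larger α, the magnesium alloy tends to over-expand; the plates restrain it, putting the magnesium alloy in compression and the steel in tension. With no external load the two internal forces are equal and opposite, magnitude P.
Setting the final lengths equal and cancelling L: (α₁ − α₂)ΔT = P/(A₁E₁) + P/(A₂E₂).
|α₁ − α₂|·ΔT = 13.9×10⁻⁶ × 43 = 0.0005977.
1/(A₁E₁) + 1/(A₂E₂) = 1/(1525×206×10³) + 1/(350×45×10³) = 6.668×10⁻⁸ N⁻¹.
So P = 0.0005977 / 6.668×10⁻⁸ = 8.964 kN.
σ_{steel} = P/A₁ = 8964/1525 = 5.878 MPa, tensile.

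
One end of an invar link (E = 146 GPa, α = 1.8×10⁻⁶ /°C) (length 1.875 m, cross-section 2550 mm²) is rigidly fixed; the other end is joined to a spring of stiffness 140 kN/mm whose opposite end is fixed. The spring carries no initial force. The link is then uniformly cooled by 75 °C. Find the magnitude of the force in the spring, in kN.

P ≈ 20.8 kN

Free thermal contraction: δ_free = αΔT L = 1.8×10⁻⁶ × 75 × 1875 = 0.2531 mm.
Let P be the tensile force in the spring. The link extends elastically by PL/(AE) and the spring stretches by P/k; together these equal δ_free.
So P = δ_free / [L/(AE) + 1/k] = 0.2531 / [ 1875/(2550×146×10³) + 1/(140×10³) ].
P = 0.2531 / 1.218×10⁻⁵ = 20780 N.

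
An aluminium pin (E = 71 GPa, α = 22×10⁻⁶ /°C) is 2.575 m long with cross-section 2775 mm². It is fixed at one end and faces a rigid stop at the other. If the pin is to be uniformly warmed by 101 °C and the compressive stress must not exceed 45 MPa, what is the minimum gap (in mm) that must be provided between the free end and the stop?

Free expansion if unrestrained: δ_free = αΔT L = 22×10⁻⁶ × 101 × 2575 = 5.722 mm.
At the allowable stress the elastic shortening the wall may impose is σL/E = 45 × 2575 / (71×10³) = 1.632 mm.
So the gap has to take up the difference, g_min = δ_free − σL/E = 5.722 − 1.632 = 4.09 mm.

g ≈ 4.09 mm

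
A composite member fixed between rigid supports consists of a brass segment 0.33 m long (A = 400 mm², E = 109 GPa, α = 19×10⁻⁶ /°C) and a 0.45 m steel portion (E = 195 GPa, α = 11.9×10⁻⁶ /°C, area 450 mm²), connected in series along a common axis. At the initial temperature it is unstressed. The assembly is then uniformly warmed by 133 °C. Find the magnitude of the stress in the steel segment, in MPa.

Free thermal expansion of the whole bar: Σ αᵢΔT Lᵢ = 19×10⁻⁶×133×330 + 11.9×10⁻⁶×133×450 = 1.546 mm.
The rigid supports impose zero overall length change; the single axial force P common to all segments must satisfy P Σ Lᵢ/(AᵢEᵢ) = δ_free.
The series flexibility is Σ Lᵢ/(AᵢEᵢ) = 330/(400×109×10³) + 450/(450×195×10³) = 1.27×10⁻⁵ mm/N.
P = 1.546 / 1.27×10⁻⁵ = 121800 N = 121.8 kN, compressive.
σ_{steel} = P / A = 121800 / 450 = 270.6 MPa.

σ ≈ 271 MPa (compressive)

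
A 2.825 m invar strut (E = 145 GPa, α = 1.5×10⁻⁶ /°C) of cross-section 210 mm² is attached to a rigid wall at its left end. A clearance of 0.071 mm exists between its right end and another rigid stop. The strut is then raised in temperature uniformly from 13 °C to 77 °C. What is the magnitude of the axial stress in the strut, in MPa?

If the wall were absent the strut would grow by αΔT L = 1.5×10⁻⁶ × 64 × 2825 = 0.2712 mm.
After closing the 0.071 mm clearance, 0.2712 − 0.071 = 0.2002 mm of expansion remains to be suppressed by the wall.
So σ = E(δ_free − g)/L = 145×10³ × 0.2002/2825 = 10.28 MPa.

σ ≈ 10.3 MPa (compressive)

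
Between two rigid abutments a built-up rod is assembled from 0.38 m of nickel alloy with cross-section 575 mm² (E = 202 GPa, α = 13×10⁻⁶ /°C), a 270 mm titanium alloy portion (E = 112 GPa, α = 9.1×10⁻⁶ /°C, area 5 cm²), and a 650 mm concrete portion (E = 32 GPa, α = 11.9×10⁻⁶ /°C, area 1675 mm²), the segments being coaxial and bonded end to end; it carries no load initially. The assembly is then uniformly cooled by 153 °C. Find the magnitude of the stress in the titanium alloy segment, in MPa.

σ ≈ 229 MPa (tensile)

With the walls removed the bar would change length by δ_free = Σ αᵢΔT Lᵢ = 13×10⁻⁶×153×380 + 9.1×10⁻⁶×153×270 + 11.9×10⁻⁶×153×650 = 2.315 mm.
The rigid supports impose zero overall length change; the single axial force P common to all segments must satisfy P Σ Lᵢ/(AᵢEᵢ) = δ_free.
The series flexibility is Σ Lᵢ/(AᵢEᵢ) = 380/(575×202×10³) + 270/(500×112×10³) + 650/(1675×32×10³) = 2.022×10⁻⁵ mm/N.
Hence P = δ_free / Σ(L/AE) = 2.315/2.022×10⁻⁵ = 114.5 kN (tensile).
σ_{titanium alloy} = P / A = 114500 / 500 = 229 MPa.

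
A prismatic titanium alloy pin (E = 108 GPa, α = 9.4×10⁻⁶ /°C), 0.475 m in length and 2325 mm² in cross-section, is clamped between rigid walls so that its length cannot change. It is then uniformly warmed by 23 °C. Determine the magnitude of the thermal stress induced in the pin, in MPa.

Because both ends are immovable the net strain is zero, and the suppressed thermal strain is αΔT = 9.4×10⁻⁶ × 23 = 216.2×10⁻⁶.
The stress required to suppress this strain is σ = Eε = 108×10³ × 216.2×10⁻⁶ = 23.35 MPa, compressive since the pin is trying to expand.

σ ≈ 23.3 MPa (compressive)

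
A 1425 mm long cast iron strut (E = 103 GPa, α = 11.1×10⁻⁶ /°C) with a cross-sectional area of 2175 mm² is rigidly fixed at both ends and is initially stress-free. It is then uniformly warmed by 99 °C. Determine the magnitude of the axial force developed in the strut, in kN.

P ≈ 246 kN (compressive)

With zero net strain, σ = E·αΔT = 103 GPa × 11.1×10⁻⁶ × 99 = 113.2 MPa.
P = AEαΔT = 2175 × 103×10³ × 11.1×10⁻⁶ × 99 = 246.2 kN (compressive).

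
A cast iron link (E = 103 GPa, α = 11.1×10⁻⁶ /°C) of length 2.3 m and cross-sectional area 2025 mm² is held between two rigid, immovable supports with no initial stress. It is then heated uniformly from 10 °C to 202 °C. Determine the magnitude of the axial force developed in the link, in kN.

P ≈ 445 kN (compressive)

Full restraint means ε = 0, so the stress is σ = EαΔT = 103×10³ × 11.1×10⁻⁶ × 192 = 219.5 MPa.
Then P = σA = 219.5 × 2025 mm² = 444.5 kN, compressive.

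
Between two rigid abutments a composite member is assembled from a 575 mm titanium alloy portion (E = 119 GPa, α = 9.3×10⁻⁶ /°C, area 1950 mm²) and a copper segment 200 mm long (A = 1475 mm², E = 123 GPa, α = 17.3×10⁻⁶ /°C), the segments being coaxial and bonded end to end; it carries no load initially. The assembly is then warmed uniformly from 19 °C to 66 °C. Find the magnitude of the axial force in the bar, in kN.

If the supports were absent, the total length change would be Σ αᵢΔT Lᵢ = 9.3×10⁻⁶×47×575 + 17.3×10⁻⁶×47×200 = 0.414 mm.
The rigid supports impose zero overall length change; the single axial force P common to all segments must satisfy P Σ Lᵢ/(AᵢEᵢ) = δ_free.
The series flexibility is Σ Lᵢ/(AᵢEᵢ) = 575/(1950×119×10³) + 200/(1475×123×10³) = 3.58×10⁻⁶ mm/N.
So P = 0.414 / 3.58×10⁻⁶ = 115.6 kN, compressive.

P ≈ 116 kN (compressive)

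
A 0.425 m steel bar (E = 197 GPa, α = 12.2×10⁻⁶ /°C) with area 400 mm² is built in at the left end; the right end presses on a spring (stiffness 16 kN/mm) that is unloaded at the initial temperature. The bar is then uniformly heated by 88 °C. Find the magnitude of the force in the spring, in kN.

P ≈ 6.72 kN

The unrestrained thermal change is αΔT L = 12.2×10⁻⁶ × 88 × 425 = 0.4563 mm.
Let P be the compressive force at the spring. The bar shortens elastically by PL/(AE) and the spring compresses by P/k; together these equal δ_free.
So P = δ_free / [L/(AE) + 1/k] = 0.4563 / [ 425/(400×197×10³) + 1/(16×10³) ].
P = 0.4563 / 6.789×10⁻⁵ = 6721 N.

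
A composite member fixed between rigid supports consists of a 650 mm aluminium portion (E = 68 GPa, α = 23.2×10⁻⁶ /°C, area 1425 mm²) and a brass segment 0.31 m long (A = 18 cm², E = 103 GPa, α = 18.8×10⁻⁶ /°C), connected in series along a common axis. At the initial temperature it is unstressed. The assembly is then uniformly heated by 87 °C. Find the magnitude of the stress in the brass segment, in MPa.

σ ≈ 121 MPa (compressive)

Free thermal expansion of the whole bar: Σ αᵢΔT Lᵢ = 23.2×10⁻⁶×87×650 + 18.8×10⁻⁶×87×310 = 1.819 mm.
The walls prevent any net length change, so an axial force P (same in every segment) develops. Compatibility: P · Σ Lᵢ/(AᵢEᵢ) = δ_free.
The series flexibility is Σ Lᵢ/(AᵢEᵢ) = 650/(1425×68×10³) + 310/(1800×103×10³) = 8.38×10⁻⁶ mm/N.
Hence P = δ_free / Σ(L/AE) = 1.819/8.38×10⁻⁶ = 217.1 kN (compressive).
σ_{brass} = P / A = 217100 / 1800 = 120.6 MPa.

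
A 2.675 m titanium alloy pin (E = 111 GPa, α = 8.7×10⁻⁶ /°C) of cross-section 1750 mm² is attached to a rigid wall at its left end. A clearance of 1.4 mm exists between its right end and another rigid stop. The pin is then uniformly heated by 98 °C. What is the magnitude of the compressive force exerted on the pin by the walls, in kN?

P ≈ 64 kN

Unrestrained expansion: δ_free = αΔT L = 8.7×10⁻⁶ × 98 × 2675 = 2.281 mm.
This exceeds the 1.4 mm gap, so the wall pushes back. The portion of expansion that must be recovered elastically is δ_free − gap = 2.281 − 1.4 = 0.8807 mm.
Compatibility: PL/(AE) = 0.8807 mm, so σ = P/A = E × (0.8807/2675) = 36.55 MPa.
Force on the wall = σA = 36.55 × 1750 mm² = 63.95 kN.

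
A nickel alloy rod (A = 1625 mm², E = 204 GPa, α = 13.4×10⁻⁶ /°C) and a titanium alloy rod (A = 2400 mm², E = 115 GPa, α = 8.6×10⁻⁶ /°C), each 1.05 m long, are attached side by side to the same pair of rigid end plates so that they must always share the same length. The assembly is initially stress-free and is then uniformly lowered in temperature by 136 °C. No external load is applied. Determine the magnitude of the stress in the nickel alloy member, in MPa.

The nickel alloy has the larger α, so on cooling it would change length more than the titanium alloy if both were free. The rigid plates force a common final length, so the nickel alloy is put into tension and the titanium alloy into compression, with equal and opposite forces P (no external load).
Setting the final lengths equal and cancelling L: (α₁ − α₂)ΔT = P/(A₁E₁) + P/(A₂E₂).
|α₁ − α₂|·ΔT = 4.8×10⁻⁶ × 136 = 0.0006528.
1/(A₁E₁) + 1/(A₂E₂) = 1/(1625×204×10³) + 1/(2400×115×10³) = 6.64×10⁻⁹ N⁻¹.
So P = 0.0006528 / 6.64×10⁻⁹ = 98.32 kN.
σ_{nickel alloy} = P/A₁ = 98320/1625 = 60.5 MPa, tensile.

σ ≈ 60.5 MPa (tensile)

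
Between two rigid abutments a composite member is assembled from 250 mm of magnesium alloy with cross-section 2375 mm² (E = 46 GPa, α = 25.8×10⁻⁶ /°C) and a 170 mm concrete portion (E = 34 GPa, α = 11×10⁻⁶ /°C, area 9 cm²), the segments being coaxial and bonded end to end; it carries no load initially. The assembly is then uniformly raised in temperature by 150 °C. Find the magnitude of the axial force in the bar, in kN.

With the walls removed the bar would change length by δ_free = Σ αᵢΔT Lᵢ = 25.8×10⁻⁶×150×250 + 11×10⁻⁶×150×170 = 1.248 mm.
The rigid supports impose zero overall length change; the single axial force P common to all segments must satisfy P Σ Lᵢ/(AᵢEᵢ) = δ_free.
Σ Lᵢ/(AᵢEᵢ) = 250/(2375×46×10³) + 170/(900×34×10³) = 7.844×10⁻⁶ mm/N.
P = 1.248 / 7.844×10⁻⁶ = 159100 N = 159.1 kN, compressive.

P ≈ 159 kN (compressive)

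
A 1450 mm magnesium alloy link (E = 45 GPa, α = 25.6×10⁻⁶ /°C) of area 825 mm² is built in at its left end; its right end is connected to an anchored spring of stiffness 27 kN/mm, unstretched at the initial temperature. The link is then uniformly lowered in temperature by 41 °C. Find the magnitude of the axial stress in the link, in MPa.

The unrestrained thermal change is αΔT L = 25.6×10⁻⁶ × 41 × 1450 = 1.522 mm.
Let P be the tensile force in the spring. The link extends elastically by PL/(AE) and the spring stretches by P/k; together these equal δ_free.
So P = δ_free / [L/(AE) + 1/k] = 1.522 / [ 1450/(825×45×10³) + 1/(27×10³) ].
P = 1.522 / 7.609×10⁻⁵ = 20000 N.
σ = P/A = 20000/825 = 24.24 MPa.

σ ≈ 24.2 MPa (tensile)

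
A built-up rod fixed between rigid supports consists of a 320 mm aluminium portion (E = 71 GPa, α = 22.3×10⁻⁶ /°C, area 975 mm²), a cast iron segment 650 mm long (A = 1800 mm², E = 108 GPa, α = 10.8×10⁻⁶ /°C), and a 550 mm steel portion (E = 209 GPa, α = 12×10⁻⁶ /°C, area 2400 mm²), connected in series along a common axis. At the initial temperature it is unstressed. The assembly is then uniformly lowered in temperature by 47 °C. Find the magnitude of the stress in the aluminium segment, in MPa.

σ ≈ 110 MPa (tensile)

With the walls removed the bar would change length by δ_free = Σ αᵢΔT Lᵢ = 22.3×10⁻⁶×47×320 + 10.8×10⁻⁶×47×650 + 12×10⁻⁶×47×550 = 0.9755 mm.
The rigid supports impose zero overall length change; the single axial force P common to all segments must satisfy P Σ Lᵢ/(AᵢEᵢ) = δ_free.
Σ Lᵢ/(AᵢEᵢ) = 320/(975×71×10³) + 650/(1800×108×10³) + 550/(2400×209×10³) = 9.063×10⁻⁶ mm/N.
Hence P = δ_free / Σ(L/AE) = 0.9755/9.063×10⁻⁶ = 107.6 kN (tensile).
σ_{aluminium} = P / A = 107600 / 975 = 110.4 MPa.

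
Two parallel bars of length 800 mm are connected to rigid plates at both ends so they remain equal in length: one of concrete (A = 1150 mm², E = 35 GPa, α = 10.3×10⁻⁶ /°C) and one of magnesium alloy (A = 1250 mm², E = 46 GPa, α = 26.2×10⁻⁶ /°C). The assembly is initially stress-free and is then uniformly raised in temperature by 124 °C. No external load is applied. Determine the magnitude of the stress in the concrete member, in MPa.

σ ≈ 40.6 MPa (tensile)

Both members must finish at the same length. With the larger α, the magnesium alloy tends to over-expand; the plates restrain it, putting the magnesium alloy in compression and the concrete in tension. With no external load the two internal forces are equal and opposite, magnitude P.
Setting the final lengths equal and cancelling L: (α₁ − α₂)ΔT = P/(A₁E₁) + P/(A₂E₂).
|α₁ − α₂|·ΔT = 15.9×10⁻⁶ × 124 = 0.001972.
1/(A₁E₁) + 1/(A₂E₂) = 1/(1150×35×10³) + 1/(1250×46×10³) = 4.224×10⁻⁸ N⁻¹.
So P = 0.001972 / 4.224×10⁻⁸ = 46.68 kN.
σ_{concrete} = P/A₁ = 46680/1150 = 40.59 MPa, tensile.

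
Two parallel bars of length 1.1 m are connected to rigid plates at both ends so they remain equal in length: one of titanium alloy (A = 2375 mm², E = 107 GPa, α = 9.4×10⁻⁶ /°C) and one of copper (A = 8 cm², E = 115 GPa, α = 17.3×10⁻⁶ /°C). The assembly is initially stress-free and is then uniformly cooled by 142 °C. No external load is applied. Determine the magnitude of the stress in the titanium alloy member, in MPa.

Both members must finish at the same length. With the larger α, the copper tends to over-contract; the plates restrain it, putting the copper in tension and the titanium alloy in compression. With no external load the two internal forces are equal and opposite, magnitude P.
Compatibility of the two members (thermal + elastic change equal): (α₁ − α₂)ΔT = P·[1/(A₁E₁) + 1/(A₂E₂)].
|α₁ − α₂|·ΔT = 7.9×10⁻⁶ × 142 = 0.001122.
1/(A₁E₁) + 1/(A₂E₂) = 1/(2375×107×10³) + 1/(800×115×10³) = 1.48×10⁻⁸ N⁻¹.
P = 0.001122 / 1.48×10⁻⁸ = 75770 N = 75.77 kN.
σ_{titanium alloy} = P/A₁ = 75770/2375 = 31.9 MPa, compressive.

σ ≈ 31.9 MPa (compressive)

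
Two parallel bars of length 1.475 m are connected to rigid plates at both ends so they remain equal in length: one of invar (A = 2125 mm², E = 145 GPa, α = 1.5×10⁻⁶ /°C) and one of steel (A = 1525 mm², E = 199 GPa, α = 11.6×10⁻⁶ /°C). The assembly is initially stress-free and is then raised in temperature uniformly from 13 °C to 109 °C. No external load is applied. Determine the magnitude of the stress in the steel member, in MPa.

σ ≈ 97.2 MPa (compressive)

Equilibrium of a rigid end plate with no external load gives equal and opposite internal forces ±P in the two members. Since α_{steel} > α_{invar}, heating drives the steel into compression and the invar into tension.
Compatibility of the two members (thermal + elastic change equal): (α₁ − α₂)ΔT = P·[1/(A₁E₁) + 1/(A₂E₂)].
|α₁ − α₂|·ΔT = 10.1×10⁻⁶ × 96 = 0.0009696.
1/(A₁E₁) + 1/(A₂E₂) = 1/(2125×145×10³) + 1/(1525×199×10³) = 6.541×10⁻⁹ N⁻¹.
So P = 0.0009696 / 6.541×10⁻⁹ = 148.2 kN.
σ_{steel} = P/A₂ = 148200/1525 = 97.21 MPa, compressive.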